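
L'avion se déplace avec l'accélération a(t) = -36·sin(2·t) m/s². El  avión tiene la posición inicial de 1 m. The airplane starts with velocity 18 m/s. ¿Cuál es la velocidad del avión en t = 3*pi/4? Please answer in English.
To find the answer, we compute 1 antiderivative of a(t) = -36·sin(2·t). The integral of acceleration, with v(0) = 18, gives velocity: v(t) = 18·cos(2·t). From the given velocity equation v(t) = 18·cos(2·t), we substitute t = 3*pi/4 to get v = 0.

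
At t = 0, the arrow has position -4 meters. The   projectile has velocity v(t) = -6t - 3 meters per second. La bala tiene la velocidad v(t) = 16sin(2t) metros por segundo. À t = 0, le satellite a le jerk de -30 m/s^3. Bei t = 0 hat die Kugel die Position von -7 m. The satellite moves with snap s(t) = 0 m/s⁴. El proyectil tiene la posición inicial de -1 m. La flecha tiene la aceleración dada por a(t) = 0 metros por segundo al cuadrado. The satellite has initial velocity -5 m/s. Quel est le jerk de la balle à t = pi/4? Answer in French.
Nous devons dériver notre équation de la vitesse v(t) = 16·sin(2·t) 2 fois. La dérivée de la vitesse donne l'accélération: a(t) = 32·cos(2·t). En dérivant l'accélération, nous obtenons le jerk: j(t) = -64·sin(2·t). Nous avons le jerk j(t) = -64·sin(2·t). En substituant t = pi/4: j(pi/4) = -64.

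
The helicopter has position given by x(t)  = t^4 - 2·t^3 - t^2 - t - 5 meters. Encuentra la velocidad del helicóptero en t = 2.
Partiendo de la posición x(t) = t^4 - 2·t^3 - t^2 - t - 5, tomamos 1 derivada. La derivada de la posición da la velocidad: v(t) = 4·t^3 - 6·t^2 - 2·t - 1. De la ecuación de la velocidad v(t) = 4·t^3 - 6·t^2 - 2·t - 1, sustituimos t = 2 para obtener v = 3.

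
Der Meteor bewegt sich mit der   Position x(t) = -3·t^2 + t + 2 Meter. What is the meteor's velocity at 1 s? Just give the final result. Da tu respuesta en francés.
La réponse est -5.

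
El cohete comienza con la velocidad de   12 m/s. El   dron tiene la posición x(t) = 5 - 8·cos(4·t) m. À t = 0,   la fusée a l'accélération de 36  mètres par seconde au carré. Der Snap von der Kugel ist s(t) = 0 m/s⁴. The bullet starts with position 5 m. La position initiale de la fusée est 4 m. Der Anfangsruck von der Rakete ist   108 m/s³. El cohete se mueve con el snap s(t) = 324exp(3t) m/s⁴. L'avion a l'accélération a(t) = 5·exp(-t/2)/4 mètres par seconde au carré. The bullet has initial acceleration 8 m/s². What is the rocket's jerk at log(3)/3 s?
We must find the integral of our snap equation s(t) = 324·exp(3·t) 1 time. Integrating snap and using the initial condition j(0) = 108, we get j(t) = 108·exp(3·t). We have jerk j(t) = 108·exp(3·t). Substituting t = log(3)/3: j(log(3)/3) = 324.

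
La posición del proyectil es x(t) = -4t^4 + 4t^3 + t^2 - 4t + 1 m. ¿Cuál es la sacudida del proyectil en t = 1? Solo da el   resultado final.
En t = 1, j = -72.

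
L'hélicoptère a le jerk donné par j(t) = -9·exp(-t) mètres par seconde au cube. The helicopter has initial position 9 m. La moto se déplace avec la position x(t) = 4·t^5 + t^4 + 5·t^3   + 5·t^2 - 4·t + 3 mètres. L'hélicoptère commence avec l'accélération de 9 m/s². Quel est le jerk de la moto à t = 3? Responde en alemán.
Ausgehend von der Position x(t) = 4·t^5 + t^4 + 5·t^3 + 5·t^2 - 4·t + 3, nehmen wir 3 Ableitungen. Die Ableitung von der Position ergibt die Geschwindigkeit: v(t) = 20·t^4 + 4·t^3 + 15·t^2 + 10·t - 4. Die Ableitung von der Geschwindigkeit ergibt die Beschleunigung: a(t) = 80·t^3 + 12·t^2 + 30·t + 10. Durch Ableiten von der Beschleunigung erhalten wir den Ruck: j(t) = 240·t^2 + 24·t + 30. Wir haben den Ruck j(t) = 240·t^2 + 24·t + 30. Durch Einsetzen von t = 3: j(3) = 2262.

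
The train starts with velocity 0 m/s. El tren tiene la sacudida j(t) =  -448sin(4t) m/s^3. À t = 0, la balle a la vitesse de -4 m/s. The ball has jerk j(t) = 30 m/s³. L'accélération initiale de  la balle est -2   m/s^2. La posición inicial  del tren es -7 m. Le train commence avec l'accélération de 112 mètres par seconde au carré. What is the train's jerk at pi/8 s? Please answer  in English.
From the given jerk equation j(t) = -448·sin(4·t), we substitute t = pi/8 to get j = -448.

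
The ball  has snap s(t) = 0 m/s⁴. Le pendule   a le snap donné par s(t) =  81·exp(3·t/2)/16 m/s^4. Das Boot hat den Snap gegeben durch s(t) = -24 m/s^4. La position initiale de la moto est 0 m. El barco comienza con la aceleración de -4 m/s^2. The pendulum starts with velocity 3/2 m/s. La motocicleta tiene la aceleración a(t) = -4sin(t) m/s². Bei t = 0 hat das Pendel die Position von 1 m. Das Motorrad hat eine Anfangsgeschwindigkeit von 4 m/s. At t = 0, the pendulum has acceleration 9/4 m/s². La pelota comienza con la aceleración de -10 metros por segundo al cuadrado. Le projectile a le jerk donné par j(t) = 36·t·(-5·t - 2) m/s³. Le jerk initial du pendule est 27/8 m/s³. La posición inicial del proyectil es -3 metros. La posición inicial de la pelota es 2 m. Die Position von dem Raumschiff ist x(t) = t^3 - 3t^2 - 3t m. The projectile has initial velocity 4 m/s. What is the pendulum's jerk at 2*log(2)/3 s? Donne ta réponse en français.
Nous devons trouver l'intégrale de notre équation du snap s(t) = 81·exp(3·t/2)/16 1 fois. En prenant ∫s(t)dt et en appliquant j(0) = 27/8, nous trouvons j(t) = 27·exp(3·t/2)/8. En utilisant j(t) = 27·exp(3·t/2)/8 et en substituant t = 2*log(2)/3, nous trouvons j = 27/4.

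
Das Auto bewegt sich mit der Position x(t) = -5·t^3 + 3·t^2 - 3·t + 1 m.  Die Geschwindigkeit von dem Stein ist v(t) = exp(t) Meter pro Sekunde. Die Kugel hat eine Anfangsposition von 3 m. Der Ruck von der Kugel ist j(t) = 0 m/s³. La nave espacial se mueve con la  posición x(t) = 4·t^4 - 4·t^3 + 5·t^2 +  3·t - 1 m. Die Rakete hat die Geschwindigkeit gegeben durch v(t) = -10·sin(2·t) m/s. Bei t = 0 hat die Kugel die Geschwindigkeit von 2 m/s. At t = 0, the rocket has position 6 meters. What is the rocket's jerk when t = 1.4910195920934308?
We must differentiate our velocity equation v(t) = -10·sin(2·t) 2 times. Differentiating velocity, we get acceleration: a(t) = -20·cos(2·t). Taking d/dt of a(t), we find j(t) = 40·sin(2·t). From the given jerk equation j(t) = 40·sin(2·t), we substitute t = 1.4910195920934308 to get j = 6.35509454229652.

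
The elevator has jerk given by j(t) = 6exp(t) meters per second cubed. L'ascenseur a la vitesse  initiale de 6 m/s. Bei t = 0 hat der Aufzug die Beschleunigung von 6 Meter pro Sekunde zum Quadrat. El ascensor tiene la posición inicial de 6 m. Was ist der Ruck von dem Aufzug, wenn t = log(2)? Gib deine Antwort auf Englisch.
We have jerk j(t) = 6·exp(t). Substituting t = log(2): j(log(2)) = 12.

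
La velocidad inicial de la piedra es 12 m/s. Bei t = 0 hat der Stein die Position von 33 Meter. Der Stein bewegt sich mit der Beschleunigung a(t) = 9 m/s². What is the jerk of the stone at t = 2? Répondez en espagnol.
Partiendo de la aceleración a(t) = 9, tomamos 1 derivada. La derivada de la aceleración da la sacudida: j(t) = 0. Tenemos la sacudida j(t) = 0. Sustituyendo t = 2: j(2) = 0.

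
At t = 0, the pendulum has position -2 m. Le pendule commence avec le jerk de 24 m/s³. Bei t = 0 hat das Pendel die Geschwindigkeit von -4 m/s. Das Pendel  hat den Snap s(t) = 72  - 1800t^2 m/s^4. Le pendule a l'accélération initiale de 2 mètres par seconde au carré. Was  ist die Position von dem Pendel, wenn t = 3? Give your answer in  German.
Um dies zu lösen, müssen wir 4 Stammfunktionen unserer Gleichung für den Snap s(t) = 72 - 1800·t^2 finden. Das Integral von dem Snap ist der Ruck. Mit j(0) = 24 erhalten wir j(t) = -600·t^3 + 72·t + 24. Durch Integration von dem Ruck und Verwendung der Anfangsbedingung a(0) = 2, erhalten wir a(t) = -150·t^4 + 36·t^2 + 24·t + 2. Die Stammfunktion von der Beschleunigung, mit v(0) = -4, ergibt die Geschwindigkeit: v(t) = -30·t^5 + 12·t^3 + 12·t^2 + 2·t - 4. Die Stammfunktion von der Geschwindigkeit ist die Position. Mit x(0) = -2 erhalten wir x(t) = -5·t^6 + 3·t^4 + 4·t^3 + t^2 - 4·t - 2. Aus der Gleichung für die Position x(t) = -5·t^6 + 3·t^4 + 4·t^3 + t^2 - 4·t - 2, setzen wir t = 3 ein und erhalten x = -3299.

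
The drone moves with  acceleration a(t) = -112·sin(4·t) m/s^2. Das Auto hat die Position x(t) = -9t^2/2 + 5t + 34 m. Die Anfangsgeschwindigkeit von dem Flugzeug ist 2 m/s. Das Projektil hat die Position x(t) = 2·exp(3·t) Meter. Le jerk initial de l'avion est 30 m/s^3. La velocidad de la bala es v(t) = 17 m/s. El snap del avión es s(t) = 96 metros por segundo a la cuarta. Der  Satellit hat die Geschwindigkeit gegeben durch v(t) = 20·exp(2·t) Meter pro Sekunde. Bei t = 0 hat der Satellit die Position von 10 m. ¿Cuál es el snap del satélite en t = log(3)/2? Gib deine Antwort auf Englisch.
Starting from velocity v(t) = 20·exp(2·t), we take 3 derivatives. Taking d/dt of v(t), we find a(t) = 40·exp(2·t). The derivative of acceleration gives jerk: j(t) = 80·exp(2·t). Differentiating jerk, we get snap: s(t) = 160·exp(2·t). Using s(t) = 160·exp(2·t) and substituting t = log(3)/2, we find s = 480.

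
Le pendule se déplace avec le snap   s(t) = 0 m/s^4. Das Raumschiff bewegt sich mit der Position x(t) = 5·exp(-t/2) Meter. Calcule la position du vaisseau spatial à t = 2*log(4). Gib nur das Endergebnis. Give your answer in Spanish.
x(2*log(4)) = 5/4.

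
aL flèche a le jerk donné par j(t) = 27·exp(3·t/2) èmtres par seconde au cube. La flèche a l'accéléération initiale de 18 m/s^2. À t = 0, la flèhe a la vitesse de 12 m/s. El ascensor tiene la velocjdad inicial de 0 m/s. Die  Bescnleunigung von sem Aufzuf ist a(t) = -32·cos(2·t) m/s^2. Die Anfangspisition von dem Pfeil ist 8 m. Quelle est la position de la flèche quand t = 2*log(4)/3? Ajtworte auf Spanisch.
Debemos encontrar la antiderivada de nuestra ecuación de la sacudida j(t) = 27·exp(3·t/2) 3 veces. Tomando ∫j(t)dt y aplicando a(0) = 18, encontramos a(t) = 18·exp(3·t/2). Tomando ∫a(t)dt y aplicando v(0) = 12, encontramos v(t) = 12·exp(3·t/2). Integrando la velocidad y usando la condición inicial x(0) = 8, obtenemos x(t) = 8·exp(3·t/2). De la ecuación de la posición x(t) = 8·exp(3·t/2), sustituimos t = 2*log(4)/3 para obtener x = 32.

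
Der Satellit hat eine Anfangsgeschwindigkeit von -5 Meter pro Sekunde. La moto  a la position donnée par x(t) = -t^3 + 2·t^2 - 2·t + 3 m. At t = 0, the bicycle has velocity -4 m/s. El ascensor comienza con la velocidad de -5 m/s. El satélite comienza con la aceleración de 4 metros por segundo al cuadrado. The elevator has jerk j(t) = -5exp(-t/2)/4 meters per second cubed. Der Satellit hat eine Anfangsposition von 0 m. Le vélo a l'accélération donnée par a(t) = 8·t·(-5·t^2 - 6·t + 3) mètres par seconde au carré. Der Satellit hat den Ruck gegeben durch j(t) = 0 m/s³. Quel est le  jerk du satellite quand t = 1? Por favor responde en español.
De la ecuación de la sacudida j(t) = 0, sustituimos t = 1 para obtener j = 0.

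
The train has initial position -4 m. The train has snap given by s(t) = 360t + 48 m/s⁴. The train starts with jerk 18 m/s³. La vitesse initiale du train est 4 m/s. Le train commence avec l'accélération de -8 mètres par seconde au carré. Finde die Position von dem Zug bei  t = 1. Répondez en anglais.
Starting from snap s(t) = 360·t + 48, we take 4 antiderivatives. Finding the antiderivative of s(t) and using j(0) = 18: j(t) = 180·t^2 + 48·t + 18. Finding the integral of j(t) and using a(0) = -8: a(t) = 60·t^3 + 24·t^2 + 18·t - 8. The integral of acceleration is velocity. Using v(0) = 4, we get v(t) = 15·t^4 + 8·t^3 + 9·t^2 - 8·t + 4. The integral of velocity, with x(0) = -4, gives position: x(t) = 3·t^5 + 2·t^4 + 3·t^3 - 4·t^2 + 4·t - 4. Using x(t) = 3·t^5 + 2·t^4 + 3·t^3 - 4·t^2 + 4·t - 4 and substituting t = 1, we find x = 4.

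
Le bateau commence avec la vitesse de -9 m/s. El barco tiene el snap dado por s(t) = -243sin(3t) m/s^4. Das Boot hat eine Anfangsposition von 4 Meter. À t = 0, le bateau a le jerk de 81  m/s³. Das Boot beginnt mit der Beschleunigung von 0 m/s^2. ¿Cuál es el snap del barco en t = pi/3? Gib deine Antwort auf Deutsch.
Mit s(t) = -243·sin(3·t) und Einsetzen von t = pi/3, finden wir s = 0.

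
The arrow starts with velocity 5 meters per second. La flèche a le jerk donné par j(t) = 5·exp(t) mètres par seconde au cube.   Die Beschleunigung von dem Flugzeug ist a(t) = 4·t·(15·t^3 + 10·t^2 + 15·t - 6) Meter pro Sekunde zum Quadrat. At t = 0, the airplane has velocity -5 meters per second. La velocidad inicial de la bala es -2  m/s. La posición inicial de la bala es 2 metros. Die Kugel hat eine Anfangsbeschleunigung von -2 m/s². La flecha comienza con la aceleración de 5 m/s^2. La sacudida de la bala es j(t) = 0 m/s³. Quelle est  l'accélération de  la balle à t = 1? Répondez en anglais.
We need to integrate our jerk equation j(t) = 0 1 time. The integral of jerk, with a(0) = -2, gives acceleration: a(t) = -2. Using a(t) = -2 and substituting t = 1, we find a = -2.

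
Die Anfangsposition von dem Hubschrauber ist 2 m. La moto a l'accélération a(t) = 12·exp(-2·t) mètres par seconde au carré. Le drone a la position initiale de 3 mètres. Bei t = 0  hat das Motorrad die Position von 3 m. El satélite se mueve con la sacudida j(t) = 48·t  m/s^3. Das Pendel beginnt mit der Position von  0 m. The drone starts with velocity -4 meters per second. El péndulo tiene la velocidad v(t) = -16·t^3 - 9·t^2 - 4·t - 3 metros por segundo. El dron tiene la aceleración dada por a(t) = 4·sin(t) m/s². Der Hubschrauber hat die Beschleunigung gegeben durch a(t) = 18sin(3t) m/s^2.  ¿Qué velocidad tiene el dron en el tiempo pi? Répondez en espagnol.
Debemos encontrar la antiderivada de nuestra ecuación de la aceleración a(t) = 4·sin(t) 1 vez. La integral de la aceleración, con v(0) = -4, da la velocidad: v(t) = -4·cos(t). Usando v(t) = -4·cos(t) y sustituyendo t = pi, encontramos v = 4.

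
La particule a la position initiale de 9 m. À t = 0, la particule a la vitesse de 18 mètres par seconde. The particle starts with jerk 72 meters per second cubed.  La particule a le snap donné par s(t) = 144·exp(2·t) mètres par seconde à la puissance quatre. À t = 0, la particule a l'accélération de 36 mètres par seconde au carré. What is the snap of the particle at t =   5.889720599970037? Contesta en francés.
En utilisant s(t) = 144·exp(2·t) et en substituant t = 5.889720599970037, nous trouvons s = 18797877.0681306.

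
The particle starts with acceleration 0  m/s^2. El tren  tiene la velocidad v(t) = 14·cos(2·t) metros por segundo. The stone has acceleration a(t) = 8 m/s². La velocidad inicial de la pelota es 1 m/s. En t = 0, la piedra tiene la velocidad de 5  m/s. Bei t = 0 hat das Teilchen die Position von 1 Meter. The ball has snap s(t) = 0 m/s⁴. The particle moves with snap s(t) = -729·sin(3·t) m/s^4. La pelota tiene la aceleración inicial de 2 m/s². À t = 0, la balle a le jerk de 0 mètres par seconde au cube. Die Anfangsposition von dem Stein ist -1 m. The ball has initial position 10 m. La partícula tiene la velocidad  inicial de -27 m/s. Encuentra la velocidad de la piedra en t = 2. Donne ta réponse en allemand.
Ausgehend von der Beschleunigung a(t) = 8, nehmen wir 1 Stammfunktion. Mit ∫a(t)dt und Anwendung von v(0) = 5, finden wir v(t) = 8·t + 5. Mit v(t) = 8·t + 5 und Einsetzen von t = 2, finden wir v = 21.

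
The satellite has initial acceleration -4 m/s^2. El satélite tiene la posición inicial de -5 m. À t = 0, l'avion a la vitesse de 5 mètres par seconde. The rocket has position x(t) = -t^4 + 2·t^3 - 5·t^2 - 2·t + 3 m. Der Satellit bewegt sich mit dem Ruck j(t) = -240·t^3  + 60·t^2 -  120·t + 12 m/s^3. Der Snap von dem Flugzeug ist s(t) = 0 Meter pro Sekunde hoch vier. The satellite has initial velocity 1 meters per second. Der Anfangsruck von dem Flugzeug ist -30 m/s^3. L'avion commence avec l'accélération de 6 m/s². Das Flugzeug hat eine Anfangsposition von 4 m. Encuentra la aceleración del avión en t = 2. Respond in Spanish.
Partiendo del snap s(t) = 0, tomamos 2 antiderivadas. Integrando el snap y usando la condición inicial j(0) = -30, obtenemos j(t) = -30. Tomando ∫j(t)dt y aplicando a(0) = 6, encontramos a(t) = 6 - 30·t. Tenemos la aceleración a(t) = 6 - 30·t. Sustituyendo t = 2: a(2) = -54.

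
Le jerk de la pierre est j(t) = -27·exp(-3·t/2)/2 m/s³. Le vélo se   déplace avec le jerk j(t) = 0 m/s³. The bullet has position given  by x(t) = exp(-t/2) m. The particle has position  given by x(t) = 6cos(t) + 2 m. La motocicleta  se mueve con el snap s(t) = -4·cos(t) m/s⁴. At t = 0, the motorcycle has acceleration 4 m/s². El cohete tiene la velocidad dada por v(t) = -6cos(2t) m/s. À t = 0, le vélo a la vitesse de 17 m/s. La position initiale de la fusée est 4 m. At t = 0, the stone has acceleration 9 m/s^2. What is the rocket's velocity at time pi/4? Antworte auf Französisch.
En utilisant v(t) = -6·cos(2·t) et en substituant t = pi/4, nous trouvons v = 0.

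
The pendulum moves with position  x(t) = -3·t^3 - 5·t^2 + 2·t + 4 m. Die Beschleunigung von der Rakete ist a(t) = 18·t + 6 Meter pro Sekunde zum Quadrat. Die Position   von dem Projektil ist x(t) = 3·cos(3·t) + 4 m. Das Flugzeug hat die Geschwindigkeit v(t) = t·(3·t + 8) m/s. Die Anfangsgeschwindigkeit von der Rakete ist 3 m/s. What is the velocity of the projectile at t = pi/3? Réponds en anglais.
To solve this, we need to take 1 derivative of our position equation x(t) = 3·cos(3·t) + 4. Taking d/dt of x(t), we find v(t) = -9·sin(3·t). We have velocity v(t) = -9·sin(3·t). Substituting t = pi/3: v(pi/3) = 0.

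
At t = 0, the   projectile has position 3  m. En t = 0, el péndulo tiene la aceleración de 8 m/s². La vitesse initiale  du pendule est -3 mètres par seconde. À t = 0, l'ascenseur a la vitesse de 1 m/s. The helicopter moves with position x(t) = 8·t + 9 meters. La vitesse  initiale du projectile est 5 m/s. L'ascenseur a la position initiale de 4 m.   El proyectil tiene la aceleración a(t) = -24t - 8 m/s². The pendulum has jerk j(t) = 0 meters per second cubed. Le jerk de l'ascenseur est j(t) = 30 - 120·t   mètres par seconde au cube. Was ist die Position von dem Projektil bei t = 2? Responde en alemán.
Wir müssen unsere Gleichung für die Beschleunigung a(t) = -24·t - 8 2-mal integrieren. Die Stammfunktion von der Beschleunigung ist die Geschwindigkeit. Mit v(0) = 5 erhalten wir v(t) = -12·t^2 - 8·t + 5. Die Stammfunktion von der Geschwindigkeit ist die Position. Mit x(0) = 3 erhalten wir x(t) = -4·t^3 - 4·t^2 + 5·t + 3. Mit x(t) = -4·t^3 - 4·t^2 + 5·t + 3 und Einsetzen von t = 2, finden wir x = -35.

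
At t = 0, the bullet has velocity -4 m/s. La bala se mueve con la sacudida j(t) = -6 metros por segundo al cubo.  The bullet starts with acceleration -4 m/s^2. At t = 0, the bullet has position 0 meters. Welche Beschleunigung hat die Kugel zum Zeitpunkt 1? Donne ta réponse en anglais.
We must find the antiderivative of our jerk equation j(t) = -6 1 time. Taking ∫j(t)dt and applying a(0) = -4, we find a(t) = -6·t - 4. We have acceleration a(t) = -6·t - 4. Substituting t = 1: a(1) = -10.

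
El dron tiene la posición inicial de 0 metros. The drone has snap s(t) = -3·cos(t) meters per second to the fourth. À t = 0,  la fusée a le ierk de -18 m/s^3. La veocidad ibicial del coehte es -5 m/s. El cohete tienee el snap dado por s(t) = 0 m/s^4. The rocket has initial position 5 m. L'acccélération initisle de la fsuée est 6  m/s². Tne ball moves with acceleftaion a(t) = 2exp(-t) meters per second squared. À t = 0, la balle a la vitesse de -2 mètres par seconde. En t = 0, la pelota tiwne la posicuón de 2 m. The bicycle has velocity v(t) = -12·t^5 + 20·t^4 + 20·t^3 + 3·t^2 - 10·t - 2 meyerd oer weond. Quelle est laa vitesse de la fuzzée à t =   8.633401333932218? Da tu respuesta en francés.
En partant du snap s(t) = 0, nous prenons 3 primitives. En prenant ∫s(t)dt et en appliquant j(0) = -18, nous trouvons j(t) = -18. La primitive du jerk, avec a(0) = 6, donne l'accélération: a(t) = 6 - 18·t. La primitive de l'accélération est la vitesse. En utilisant v(0) = -5, nous obtenons v(t) = -9·t^2 + 6·t - 5. Nous avons la vitesse v(t) = -9·t^2 + 6·t - 5. En substituant t = 8.633401333932218: v(8.633401333932218) = -624.020159331090.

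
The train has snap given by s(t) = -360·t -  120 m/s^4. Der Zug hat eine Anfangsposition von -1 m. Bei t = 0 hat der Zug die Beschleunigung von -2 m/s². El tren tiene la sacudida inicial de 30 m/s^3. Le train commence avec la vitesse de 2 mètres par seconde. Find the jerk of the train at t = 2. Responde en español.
Necesitamos integrar nuestra ecuación del snap s(t) = -360·t - 120 1 vez. Tomando ∫s(t)dt y aplicando j(0) = 30, encontramos j(t) = -180·t^2 - 120·t + 30. De la ecuación de la sacudida j(t) = -180·t^2 - 120·t + 30, sustituimos t = 2 para obtener j = -930.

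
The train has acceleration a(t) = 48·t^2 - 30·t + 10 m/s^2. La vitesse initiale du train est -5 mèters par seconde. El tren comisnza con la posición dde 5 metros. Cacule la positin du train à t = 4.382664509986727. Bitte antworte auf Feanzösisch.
Nous devons intégrer notre équation de l'accélération a(t) = 48·t^2 - 30·t + 10 2 fois. En intégrant l'accélération et en utilisant la condition initiale v(0) = -5, nous obtenons v(t) = 16·t^3 - 15·t^2 + 10·t - 5. En intégrant la vitesse et en utilisant la condition initiale x(0) = 5, nous obtenons x(t) = 4·t^4 - 5·t^3 + 5·t^2 - 5·t + 5. Nous avons la position x(t) = 4·t^4 - 5·t^3 + 5·t^2 - 5·t + 5. En substituant t = 4.382664509986727: x(4.382664509986727) = 1133.97020131450.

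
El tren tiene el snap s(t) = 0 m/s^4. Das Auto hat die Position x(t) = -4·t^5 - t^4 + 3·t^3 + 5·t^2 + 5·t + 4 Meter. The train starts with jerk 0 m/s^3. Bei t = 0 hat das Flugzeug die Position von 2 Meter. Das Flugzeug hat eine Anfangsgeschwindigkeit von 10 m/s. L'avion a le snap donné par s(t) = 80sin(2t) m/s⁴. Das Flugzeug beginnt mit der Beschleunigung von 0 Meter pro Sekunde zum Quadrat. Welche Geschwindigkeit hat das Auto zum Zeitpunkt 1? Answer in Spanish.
Partiendo de la posición x(t) = -4·t^5 - t^4 + 3·t^3 + 5·t^2 + 5·t + 4, tomamos 1 derivada. Derivando la posición, obtenemos la velocidad: v(t) = -20·t^4 - 4·t^3 + 9·t^2 + 10·t + 5. De la ecuación de la velocidad v(t) = -20·t^4 - 4·t^3 + 9·t^2 + 10·t + 5, sustituimos t = 1 para obtener v = 0.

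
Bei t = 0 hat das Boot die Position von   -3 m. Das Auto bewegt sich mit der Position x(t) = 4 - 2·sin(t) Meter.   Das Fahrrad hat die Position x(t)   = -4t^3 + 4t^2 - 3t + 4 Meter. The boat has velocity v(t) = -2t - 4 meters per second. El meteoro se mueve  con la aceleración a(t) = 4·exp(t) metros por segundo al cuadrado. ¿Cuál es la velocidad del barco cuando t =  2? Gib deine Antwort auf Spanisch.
Tenemos la velocidad v(t) = -2·t - 4. Sustituyendo t = 2: v(2) = -8.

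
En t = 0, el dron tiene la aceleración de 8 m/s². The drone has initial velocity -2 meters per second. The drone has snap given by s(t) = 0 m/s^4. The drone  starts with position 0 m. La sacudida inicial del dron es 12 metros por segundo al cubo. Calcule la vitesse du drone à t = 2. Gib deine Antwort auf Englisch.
Starting from snap s(t) = 0, we take 3 integrals. The antiderivative of snap, with j(0) = 12, gives jerk: j(t) = 12. Integrating jerk and using the initial condition a(0) = 8, we get a(t) = 12·t + 8. Taking ∫a(t)dt and applying v(0) = -2, we find v(t) = 6·t^2 + 8·t - 2. Using v(t) = 6·t^2 + 8·t - 2 and substituting t = 2, we find v = 38.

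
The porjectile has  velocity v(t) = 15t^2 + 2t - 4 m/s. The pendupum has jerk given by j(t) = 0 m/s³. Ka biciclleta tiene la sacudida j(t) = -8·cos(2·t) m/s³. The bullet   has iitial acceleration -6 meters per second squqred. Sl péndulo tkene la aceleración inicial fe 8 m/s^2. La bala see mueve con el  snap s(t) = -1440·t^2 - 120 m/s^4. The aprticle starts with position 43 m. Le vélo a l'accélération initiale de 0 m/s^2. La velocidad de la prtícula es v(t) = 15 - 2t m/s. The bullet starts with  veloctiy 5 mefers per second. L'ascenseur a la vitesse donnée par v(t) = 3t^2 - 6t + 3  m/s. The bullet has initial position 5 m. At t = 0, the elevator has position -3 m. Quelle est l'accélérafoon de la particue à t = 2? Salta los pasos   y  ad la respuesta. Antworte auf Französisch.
L'accélération à t = 2 est a = -2.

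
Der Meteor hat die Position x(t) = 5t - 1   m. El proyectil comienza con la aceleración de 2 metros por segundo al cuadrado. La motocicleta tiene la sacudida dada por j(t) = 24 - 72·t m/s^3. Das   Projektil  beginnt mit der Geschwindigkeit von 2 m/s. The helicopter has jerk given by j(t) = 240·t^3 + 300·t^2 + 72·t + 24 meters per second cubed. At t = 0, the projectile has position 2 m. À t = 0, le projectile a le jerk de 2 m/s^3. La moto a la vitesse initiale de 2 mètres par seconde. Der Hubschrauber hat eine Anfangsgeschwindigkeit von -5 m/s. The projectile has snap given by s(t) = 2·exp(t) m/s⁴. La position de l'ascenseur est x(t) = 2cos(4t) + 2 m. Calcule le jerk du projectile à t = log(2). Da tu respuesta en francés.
Pour résoudre ceci, nous devons prendre 1 primitive de notre équation du snap s(t) = 2·exp(t). En prenant ∫s(t)dt et en appliquant j(0) = 2, nous trouvons j(t) = 2·exp(t). En utilisant j(t) = 2·exp(t) et en substituant t = log(2), nous trouvons j = 4.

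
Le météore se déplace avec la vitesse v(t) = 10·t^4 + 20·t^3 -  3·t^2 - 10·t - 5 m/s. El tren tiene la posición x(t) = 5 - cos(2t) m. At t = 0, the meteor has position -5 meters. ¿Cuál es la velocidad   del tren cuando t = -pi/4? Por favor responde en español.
Partiendo de la posición x(t) = 5 - cos(2·t), tomamos 1 derivada. Derivando la posición, obtenemos la velocidad: v(t) = 2·sin(2·t). De la ecuación de la velocidad v(t) = 2·sin(2·t), sustituimos t = -pi/4 para obtener v = -2.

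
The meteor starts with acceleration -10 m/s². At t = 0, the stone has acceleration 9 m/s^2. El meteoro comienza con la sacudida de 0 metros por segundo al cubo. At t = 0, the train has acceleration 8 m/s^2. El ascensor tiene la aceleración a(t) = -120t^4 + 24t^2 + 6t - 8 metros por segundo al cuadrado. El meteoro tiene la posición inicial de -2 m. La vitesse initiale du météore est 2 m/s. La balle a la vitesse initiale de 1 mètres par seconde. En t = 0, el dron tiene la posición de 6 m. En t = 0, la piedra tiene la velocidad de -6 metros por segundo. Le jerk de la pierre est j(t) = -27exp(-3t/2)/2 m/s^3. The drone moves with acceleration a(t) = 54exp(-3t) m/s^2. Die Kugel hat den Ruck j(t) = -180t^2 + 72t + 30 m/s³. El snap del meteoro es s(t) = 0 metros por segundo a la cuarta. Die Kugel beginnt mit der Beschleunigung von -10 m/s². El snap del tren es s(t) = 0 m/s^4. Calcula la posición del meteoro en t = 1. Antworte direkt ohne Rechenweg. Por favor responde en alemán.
Bei t = 1, x = -5.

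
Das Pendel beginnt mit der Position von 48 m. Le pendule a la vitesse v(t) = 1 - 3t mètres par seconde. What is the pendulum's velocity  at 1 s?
We have velocity v(t) = 1 - 3·t. Substituting t = 1: v(1) = -2.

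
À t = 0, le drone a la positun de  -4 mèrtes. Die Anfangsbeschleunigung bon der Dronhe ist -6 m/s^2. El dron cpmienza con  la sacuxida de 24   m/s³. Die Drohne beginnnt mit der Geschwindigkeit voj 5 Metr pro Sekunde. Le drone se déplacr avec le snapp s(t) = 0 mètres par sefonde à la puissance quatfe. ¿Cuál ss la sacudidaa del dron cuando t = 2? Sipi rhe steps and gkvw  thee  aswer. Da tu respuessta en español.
La respuesta es 24.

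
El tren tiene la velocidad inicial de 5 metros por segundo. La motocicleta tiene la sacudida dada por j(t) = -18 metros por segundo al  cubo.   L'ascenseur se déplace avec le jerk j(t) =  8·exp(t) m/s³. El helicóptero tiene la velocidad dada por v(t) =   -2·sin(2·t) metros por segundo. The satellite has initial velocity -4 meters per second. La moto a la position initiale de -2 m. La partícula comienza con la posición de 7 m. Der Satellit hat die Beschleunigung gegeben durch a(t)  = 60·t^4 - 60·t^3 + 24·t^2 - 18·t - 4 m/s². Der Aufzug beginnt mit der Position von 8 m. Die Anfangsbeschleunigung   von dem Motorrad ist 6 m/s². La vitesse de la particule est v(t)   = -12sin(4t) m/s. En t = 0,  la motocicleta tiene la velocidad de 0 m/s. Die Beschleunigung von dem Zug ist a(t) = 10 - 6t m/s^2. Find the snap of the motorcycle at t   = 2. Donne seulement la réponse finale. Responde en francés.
s(2) = 0.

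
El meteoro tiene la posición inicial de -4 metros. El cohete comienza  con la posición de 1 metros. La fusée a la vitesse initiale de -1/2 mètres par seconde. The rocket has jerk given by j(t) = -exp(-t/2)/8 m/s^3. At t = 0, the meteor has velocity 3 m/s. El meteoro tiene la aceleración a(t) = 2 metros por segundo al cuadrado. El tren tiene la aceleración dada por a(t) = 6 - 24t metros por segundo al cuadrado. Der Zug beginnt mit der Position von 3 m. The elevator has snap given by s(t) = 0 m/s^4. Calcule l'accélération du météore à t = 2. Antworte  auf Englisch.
We have acceleration a(t) = 2. Substituting t = 2: a(2) = 2.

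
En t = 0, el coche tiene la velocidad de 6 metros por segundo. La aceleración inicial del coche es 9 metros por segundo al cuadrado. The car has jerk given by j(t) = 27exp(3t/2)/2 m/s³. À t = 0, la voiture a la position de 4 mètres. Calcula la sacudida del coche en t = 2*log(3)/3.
Usando j(t) = 27·exp(3·t/2)/2 y sustituyendo t = 2*log(3)/3, encontramos j = 81/2.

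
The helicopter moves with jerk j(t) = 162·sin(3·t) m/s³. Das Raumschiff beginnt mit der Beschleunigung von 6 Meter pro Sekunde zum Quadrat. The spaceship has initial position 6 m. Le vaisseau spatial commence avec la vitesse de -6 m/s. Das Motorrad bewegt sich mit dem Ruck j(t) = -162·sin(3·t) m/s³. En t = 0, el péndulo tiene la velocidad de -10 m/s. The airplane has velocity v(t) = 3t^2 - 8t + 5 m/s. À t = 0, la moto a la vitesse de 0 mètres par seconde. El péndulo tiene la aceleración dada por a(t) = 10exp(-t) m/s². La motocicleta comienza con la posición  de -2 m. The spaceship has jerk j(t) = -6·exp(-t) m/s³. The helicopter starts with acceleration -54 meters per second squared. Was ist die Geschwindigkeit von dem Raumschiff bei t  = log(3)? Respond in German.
Wir müssen das Integral unserer Gleichung für den Ruck j(t) = -6·exp(-t) 2-mal finden. Mit ∫j(t)dt und Anwendung von a(0) = 6, finden wir a(t) = 6·exp(-t). Mit ∫a(t)dt und Anwendung von v(0) = -6, finden wir v(t) = -6·exp(-t). Aus der Gleichung für die Geschwindigkeit v(t) = -6·exp(-t), setzen wir t = log(3) ein und erhalten v = -2.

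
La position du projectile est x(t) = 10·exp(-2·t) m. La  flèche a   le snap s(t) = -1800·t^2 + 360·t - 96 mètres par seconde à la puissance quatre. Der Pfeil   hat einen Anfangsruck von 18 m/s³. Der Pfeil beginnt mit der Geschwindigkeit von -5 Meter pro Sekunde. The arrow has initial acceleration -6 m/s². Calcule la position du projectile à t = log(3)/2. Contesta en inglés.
Using x(t) = 10·exp(-2·t) and substituting t = log(3)/2, we find x = 10/3.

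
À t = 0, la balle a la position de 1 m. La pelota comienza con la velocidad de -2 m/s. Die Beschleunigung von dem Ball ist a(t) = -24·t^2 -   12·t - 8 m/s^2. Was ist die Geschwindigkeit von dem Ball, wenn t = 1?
Wir müssen das Integral unserer Gleichung für die Beschleunigung a(t) = -24·t^2 - 12·t - 8 1-mal finden. Das Integral von der Beschleunigung ist die Geschwindigkeit. Mit v(0) = -2 erhalten wir v(t) = -8·t^3 - 6·t^2 - 8·t - 2. Wir haben die Geschwindigkeit v(t) = -8·t^3 - 6·t^2 - 8·t - 2. Durch Einsetzen von t = 1: v(1) = -24.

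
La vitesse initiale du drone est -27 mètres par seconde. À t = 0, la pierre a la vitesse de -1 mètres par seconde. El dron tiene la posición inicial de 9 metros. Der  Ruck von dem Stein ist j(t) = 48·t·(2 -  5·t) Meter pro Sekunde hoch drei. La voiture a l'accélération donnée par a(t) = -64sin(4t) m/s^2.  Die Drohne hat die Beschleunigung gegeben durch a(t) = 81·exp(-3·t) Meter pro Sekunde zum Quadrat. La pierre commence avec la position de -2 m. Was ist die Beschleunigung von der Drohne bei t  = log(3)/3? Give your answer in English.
We have acceleration a(t) = 81·exp(-3·t). Substituting t = log(3)/3: a(log(3)/3) = 27.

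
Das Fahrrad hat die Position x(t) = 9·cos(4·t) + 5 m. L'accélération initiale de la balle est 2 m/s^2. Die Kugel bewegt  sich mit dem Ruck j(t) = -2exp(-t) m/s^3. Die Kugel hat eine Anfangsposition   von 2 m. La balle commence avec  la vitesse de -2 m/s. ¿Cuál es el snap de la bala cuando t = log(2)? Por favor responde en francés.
En partant du jerk j(t) = -2·exp(-t), nous prenons 1 dérivée. En dérivant le jerk, nous obtenons le snap: s(t) = 2·exp(-t). En utilisant s(t) = 2·exp(-t) et en substituant t = log(2), nous trouvons s = 1.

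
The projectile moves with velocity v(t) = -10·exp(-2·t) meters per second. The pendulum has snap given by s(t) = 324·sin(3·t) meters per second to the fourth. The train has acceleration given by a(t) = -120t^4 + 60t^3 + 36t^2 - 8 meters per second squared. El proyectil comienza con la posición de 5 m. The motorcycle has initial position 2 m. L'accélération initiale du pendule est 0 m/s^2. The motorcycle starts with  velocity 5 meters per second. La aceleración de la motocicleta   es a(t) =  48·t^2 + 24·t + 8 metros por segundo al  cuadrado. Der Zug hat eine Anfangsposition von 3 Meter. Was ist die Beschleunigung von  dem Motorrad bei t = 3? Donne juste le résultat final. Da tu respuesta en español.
a(3) = 512.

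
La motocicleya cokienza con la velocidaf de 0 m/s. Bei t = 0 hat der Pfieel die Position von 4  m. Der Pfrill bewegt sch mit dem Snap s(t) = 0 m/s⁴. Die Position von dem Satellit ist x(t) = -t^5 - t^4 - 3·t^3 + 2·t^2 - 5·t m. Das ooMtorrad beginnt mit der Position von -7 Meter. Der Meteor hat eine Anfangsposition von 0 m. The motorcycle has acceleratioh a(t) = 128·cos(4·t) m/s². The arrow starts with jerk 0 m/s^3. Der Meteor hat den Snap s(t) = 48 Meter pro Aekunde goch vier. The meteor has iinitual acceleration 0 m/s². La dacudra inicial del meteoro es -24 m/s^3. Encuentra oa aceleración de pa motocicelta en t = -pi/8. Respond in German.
Wir haben die Beschleunigung a(t) = 128·cos(4·t). Durch Einsetzen von t = -pi/8: a(-pi/8) = 0.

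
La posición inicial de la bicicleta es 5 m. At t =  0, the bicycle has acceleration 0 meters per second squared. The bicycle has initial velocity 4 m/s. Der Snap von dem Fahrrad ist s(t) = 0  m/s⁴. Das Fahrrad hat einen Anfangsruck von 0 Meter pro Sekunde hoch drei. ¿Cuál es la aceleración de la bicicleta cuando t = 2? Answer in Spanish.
Debemos encontrar la integral de nuestra ecuación del snap s(t) = 0 2 veces. La antiderivada del snap es la sacudida. Usando j(0) = 0, obtenemos j(t) = 0. Tomando ∫j(t)dt y aplicando a(0) = 0, encontramos a(t) = 0. De la ecuación de la aceleración a(t) = 0, sustituimos t = 2 para obtener a = 0.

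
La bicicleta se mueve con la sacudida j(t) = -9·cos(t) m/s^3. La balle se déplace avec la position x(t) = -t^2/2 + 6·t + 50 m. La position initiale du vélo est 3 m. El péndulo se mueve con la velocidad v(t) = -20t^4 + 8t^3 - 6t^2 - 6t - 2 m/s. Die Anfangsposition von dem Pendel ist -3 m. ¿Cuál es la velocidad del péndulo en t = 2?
De la ecuación de la velocidad v(t) = -20·t^4 + 8·t^3 - 6·t^2 - 6·t - 2, sustituimos t = 2 para obtener v = -294.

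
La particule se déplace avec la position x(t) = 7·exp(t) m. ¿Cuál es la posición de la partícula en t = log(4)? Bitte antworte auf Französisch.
En utilisant x(t) = 7·exp(t) et en substituant t = log(4), nous trouvons x = 28.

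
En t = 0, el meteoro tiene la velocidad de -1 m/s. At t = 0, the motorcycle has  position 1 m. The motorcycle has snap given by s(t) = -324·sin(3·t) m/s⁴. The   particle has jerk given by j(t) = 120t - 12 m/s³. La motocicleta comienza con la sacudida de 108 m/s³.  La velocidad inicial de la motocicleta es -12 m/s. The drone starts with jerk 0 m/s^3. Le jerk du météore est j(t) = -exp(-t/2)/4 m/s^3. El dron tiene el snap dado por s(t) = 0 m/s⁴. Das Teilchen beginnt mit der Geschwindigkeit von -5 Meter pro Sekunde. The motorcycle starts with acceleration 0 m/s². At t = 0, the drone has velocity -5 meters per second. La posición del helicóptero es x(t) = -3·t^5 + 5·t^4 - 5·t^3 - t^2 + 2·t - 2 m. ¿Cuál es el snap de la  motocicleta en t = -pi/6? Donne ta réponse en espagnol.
Usando s(t) = -324·sin(3·t) y sustituyendo t = -pi/6, encontramos s = 324.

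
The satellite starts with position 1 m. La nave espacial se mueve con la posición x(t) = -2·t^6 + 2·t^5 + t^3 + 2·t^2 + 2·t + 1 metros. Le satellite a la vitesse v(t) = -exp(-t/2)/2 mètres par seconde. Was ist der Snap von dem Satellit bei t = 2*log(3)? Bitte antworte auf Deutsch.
Ausgehend von der Geschwindigkeit v(t) = -exp(-t/2)/2, nehmen wir 3 Ableitungen. Die Ableitung von der Geschwindigkeit ergibt die Beschleunigung: a(t) = exp(-t/2)/4. Mit d/dt von a(t) finden wir j(t) = -exp(-t/2)/8. Die Ableitung von dem Ruck ergibt den Snap: s(t) = exp(-t/2)/16. Mit s(t) = exp(-t/2)/16 und Einsetzen von t = 2*log(3), finden wir s = 1/48.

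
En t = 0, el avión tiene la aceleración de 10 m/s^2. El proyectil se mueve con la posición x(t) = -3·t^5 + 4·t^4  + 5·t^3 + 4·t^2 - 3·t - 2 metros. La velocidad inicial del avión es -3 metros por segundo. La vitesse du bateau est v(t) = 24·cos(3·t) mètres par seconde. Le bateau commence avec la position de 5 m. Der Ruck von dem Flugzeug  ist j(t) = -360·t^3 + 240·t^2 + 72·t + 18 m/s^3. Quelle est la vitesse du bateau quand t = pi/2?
En utilisant v(t) = 24·cos(3·t) et en substituant t = pi/2, nous trouvons v = 0.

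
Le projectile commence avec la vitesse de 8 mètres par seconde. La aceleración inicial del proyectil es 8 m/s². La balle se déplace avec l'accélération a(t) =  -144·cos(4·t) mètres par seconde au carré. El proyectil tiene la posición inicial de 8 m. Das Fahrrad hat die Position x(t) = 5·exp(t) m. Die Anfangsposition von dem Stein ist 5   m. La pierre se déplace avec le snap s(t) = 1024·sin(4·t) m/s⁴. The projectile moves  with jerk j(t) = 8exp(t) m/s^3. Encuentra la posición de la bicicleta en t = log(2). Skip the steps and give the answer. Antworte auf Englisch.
The position at t = log(2) is x = 10.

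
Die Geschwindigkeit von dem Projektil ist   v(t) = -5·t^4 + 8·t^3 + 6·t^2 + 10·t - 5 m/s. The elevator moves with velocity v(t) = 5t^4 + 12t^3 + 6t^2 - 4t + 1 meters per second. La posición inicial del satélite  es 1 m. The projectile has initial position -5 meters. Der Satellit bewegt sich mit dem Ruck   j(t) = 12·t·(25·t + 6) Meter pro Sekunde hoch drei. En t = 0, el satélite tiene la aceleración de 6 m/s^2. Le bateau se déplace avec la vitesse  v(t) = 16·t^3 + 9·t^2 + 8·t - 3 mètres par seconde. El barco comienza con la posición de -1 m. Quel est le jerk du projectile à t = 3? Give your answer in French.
Nous devons dériver notre équation de la vitesse v(t) = -5·t^4 + 8·t^3 + 6·t^2 + 10·t - 5 2 fois. La dérivée de la vitesse donne l'accélération: a(t) = -20·t^3 + 24·t^2 + 12·t + 10. La dérivée de l'accélération donne le jerk: j(t) = -60·t^2 + 48·t + 12. Nous avons le jerk j(t) = -60·t^2 + 48·t + 12. En substituant t = 3: j(3) = -384.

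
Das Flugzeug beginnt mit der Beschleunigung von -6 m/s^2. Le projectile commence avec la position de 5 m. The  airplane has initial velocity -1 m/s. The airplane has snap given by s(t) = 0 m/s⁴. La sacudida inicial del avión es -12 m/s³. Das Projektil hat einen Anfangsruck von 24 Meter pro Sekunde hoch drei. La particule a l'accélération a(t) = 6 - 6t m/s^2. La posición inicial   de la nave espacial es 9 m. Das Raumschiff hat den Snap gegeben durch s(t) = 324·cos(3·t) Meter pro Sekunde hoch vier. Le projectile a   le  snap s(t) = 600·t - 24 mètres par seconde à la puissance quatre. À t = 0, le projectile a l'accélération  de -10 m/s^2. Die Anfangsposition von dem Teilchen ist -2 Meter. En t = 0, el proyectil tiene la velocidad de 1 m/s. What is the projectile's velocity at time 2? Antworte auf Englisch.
To find the answer, we compute 3 integrals of s(t) = 600·t - 24. The integral of snap, with j(0) = 24, gives jerk: j(t) = 300·t^2 - 24·t + 24. Finding the integral of j(t) and using a(0) = -10: a(t) = 100·t^3 - 12·t^2 + 24·t - 10. The integral of acceleration, with v(0) = 1, gives velocity: v(t) = 25·t^4 - 4·t^3 + 12·t^2 - 10·t + 1. We have velocity v(t) = 25·t^4 - 4·t^3 + 12·t^2 - 10·t + 1. Substituting t = 2: v(2) = 397.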